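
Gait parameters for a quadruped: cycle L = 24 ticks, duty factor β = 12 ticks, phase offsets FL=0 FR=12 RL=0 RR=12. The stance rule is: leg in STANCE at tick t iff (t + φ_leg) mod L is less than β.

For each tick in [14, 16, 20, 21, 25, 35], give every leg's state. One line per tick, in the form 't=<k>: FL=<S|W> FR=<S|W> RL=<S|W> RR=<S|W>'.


t=14: FL=W FR=S RL=W RR=S
t=16: FL=W FR=S RL=W RR=S
t=20: FL=W FR=S RL=W RR=S
t=21: FL=W FR=S RL=W RR=S
t=25: FL=S FR=W RL=S RR=W
t=35: FL=S FR=W RL=S RR=W

t=14: phase=(14,2,14,2) vs β=12 → FL=W FR=S RL=W RR=S
t=16: phase=(16,4,16,4) vs β=12 → FL=W FR=S RL=W RR=S
t=20: phase=(20,8,20,8) vs β=12 → FL=W FR=S RL=W RR=S
t=21: phase=(21,9,21,9) vs β=12 → FL=W FR=S RL=W RR=S
t=25: phase=(1,13,1,13) vs β=12 → FL=S FR=W RL=S RR=W
t=35: phase=(11,23,11,23) vs β=12 → FL=S FR=W RL=S RR=W


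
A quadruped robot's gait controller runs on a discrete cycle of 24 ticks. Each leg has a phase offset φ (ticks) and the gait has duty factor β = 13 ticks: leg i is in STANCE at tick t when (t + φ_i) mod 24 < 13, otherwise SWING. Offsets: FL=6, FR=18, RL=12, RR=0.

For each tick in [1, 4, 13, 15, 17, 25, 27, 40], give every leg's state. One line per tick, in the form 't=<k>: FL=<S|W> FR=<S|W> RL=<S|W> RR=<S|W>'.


t=1: phase=(7,19,13,1) vs β=13 → FL=S FR=W RL=W RR=S
t=4: phase=(10,22,16,4) vs β=13 → FL=S FR=W RL=W RR=S
t=13: phase=(19,7,1,13) vs β=13 → FL=W FR=S RL=S RR=W
t=15: phase=(21,9,3,15) vs β=13 → FL=W FR=S RL=S RR=W
t=17: phase=(23,11,5,17) vs β=13 → FL=W FR=S RL=S RR=W
t=25: phase=(7,19,13,1) vs β=13 → FL=S FR=W RL=W RR=S
t=27: phase=(9,21,15,3) vs β=13 → FL=S FR=W RL=W RR=S
t=40: phase=(22,10,4,16) vs β=13 → FL=W FR=S RL=S RR=W

t=1: FL=S FR=W RL=W RR=S
t=4: FL=S FR=W RL=W RR=S
t=13: FL=W FR=S RL=S RR=W
t=15: FL=W FR=S RL=S RR=W
t=17: FL=W FR=S RL=S RR=W
t=25: FL=S FR=W RL=W RR=S
t=27: FL=S FR=W RL=W RR=S
t=40: FL=W FR=S RL=S RR=W


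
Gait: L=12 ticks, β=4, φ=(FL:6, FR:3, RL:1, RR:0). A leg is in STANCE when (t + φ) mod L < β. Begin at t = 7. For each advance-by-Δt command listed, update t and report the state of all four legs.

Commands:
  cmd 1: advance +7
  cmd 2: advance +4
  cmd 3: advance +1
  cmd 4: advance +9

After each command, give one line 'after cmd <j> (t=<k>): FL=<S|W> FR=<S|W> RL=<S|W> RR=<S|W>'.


after cmd 1 (t=14): FL=W FR=W RL=S RR=S
after cmd 2 (t=18): FL=S FR=W RL=W RR=W
after cmd 3 (t=19): FL=S FR=W RL=W RR=W
after cmd 4 (t=28): FL=W FR=W RL=W RR=W

start t=7: FL=S FR=W RL=W RR=W
cmd 1: advance +7 → t=14, phase=(8,5,3,2) → FL=W FR=W RL=S RR=S
cmd 2: advance +4 → t=18, phase=(0,9,7,6) → FL=S FR=W RL=W RR=W
cmd 3: advance +1 → t=19, phase=(1,10,8,7) → FL=S FR=W RL=W RR=W
cmd 4: advance +9 → t=28, phase=(10,7,5,4) → FL=W FR=W RL=W RR=W


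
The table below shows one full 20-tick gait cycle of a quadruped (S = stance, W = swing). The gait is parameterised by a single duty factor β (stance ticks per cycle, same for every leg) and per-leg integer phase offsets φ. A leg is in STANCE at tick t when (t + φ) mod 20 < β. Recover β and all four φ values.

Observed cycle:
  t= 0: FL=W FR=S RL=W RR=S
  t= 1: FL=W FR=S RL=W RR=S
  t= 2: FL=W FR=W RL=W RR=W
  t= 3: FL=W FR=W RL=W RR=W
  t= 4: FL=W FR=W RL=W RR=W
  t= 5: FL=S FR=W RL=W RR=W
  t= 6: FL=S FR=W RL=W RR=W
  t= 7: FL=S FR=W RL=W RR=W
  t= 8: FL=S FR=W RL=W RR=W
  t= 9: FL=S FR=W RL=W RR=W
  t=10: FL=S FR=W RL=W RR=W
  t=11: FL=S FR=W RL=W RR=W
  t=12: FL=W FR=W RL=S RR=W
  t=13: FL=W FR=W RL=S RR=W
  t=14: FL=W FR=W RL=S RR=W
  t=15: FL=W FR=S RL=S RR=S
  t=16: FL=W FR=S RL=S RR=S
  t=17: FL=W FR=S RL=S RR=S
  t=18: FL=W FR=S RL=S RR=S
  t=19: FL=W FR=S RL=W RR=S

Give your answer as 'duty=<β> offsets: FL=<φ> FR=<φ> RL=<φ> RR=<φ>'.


duty=7 offsets: FL=15 FR=5 RL=8 RR=5

duty β = stance ticks per leg = 7
FL: stance ticks = 7; W→S at t=5 → φ=15
FR: stance ticks = 7; W→S at t=15 → φ=5
RL: stance ticks = 7; W→S at t=12 → φ=8
RR: stance ticks = 7; W→S at t=15 → φ=5


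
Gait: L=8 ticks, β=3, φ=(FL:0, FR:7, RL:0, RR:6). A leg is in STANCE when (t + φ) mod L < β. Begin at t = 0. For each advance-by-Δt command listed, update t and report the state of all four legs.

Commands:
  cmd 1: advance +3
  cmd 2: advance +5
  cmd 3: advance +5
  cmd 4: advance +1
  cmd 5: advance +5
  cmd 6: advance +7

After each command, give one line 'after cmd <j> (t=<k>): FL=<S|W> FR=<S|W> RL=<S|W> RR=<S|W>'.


after cmd 1 (t=3): FL=W FR=S RL=W RR=S
after cmd 2 (t=8): FL=S FR=W RL=S RR=W
after cmd 3 (t=13): FL=W FR=W RL=W RR=W
after cmd 4 (t=14): FL=W FR=W RL=W RR=W
after cmd 5 (t=19): FL=W FR=S RL=W RR=S
after cmd 6 (t=26): FL=S FR=S RL=S RR=S

start t=0: FL=S FR=W RL=S RR=W
cmd 1: advance +3 → t=3, phase=(3,2,3,1) → FL=W FR=S RL=W RR=S
cmd 2: advance +5 → t=8, phase=(0,7,0,6) → FL=S FR=W RL=S RR=W
cmd 3: advance +5 → t=13, phase=(5,4,5,3) → FL=W FR=W RL=W RR=W
cmd 4: advance +1 → t=14, phase=(6,5,6,4) → FL=W FR=W RL=W RR=W
cmd 5: advance +5 → t=19, phase=(3,2,3,1) → FL=W FR=S RL=W RR=S
cmd 6: advance +7 → t=26, phase=(2,1,2,0) → FL=S FR=S RL=S RR=S


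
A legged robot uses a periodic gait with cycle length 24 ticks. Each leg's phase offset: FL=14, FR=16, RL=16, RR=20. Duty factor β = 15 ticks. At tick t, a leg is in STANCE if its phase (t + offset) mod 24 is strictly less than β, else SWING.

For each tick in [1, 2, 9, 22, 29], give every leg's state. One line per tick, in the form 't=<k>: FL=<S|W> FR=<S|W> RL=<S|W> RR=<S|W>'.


t=1: FL=W FR=W RL=W RR=W
t=2: FL=W FR=W RL=W RR=W
t=9: FL=W FR=S RL=S RR=S
t=22: FL=S FR=S RL=S RR=W
t=29: FL=W FR=W RL=W RR=S

t=1: phase=(15,17,17,21) vs β=15 → FL=W FR=W RL=W RR=W
t=2: phase=(16,18,18,22) vs β=15 → FL=W FR=W RL=W RR=W
t=9: phase=(23,1,1,5) vs β=15 → FL=W FR=S RL=S RR=S
t=22: phase=(12,14,14,18) vs β=15 → FL=S FR=S RL=S RR=W
t=29: phase=(19,21,21,1) vs β=15 → FL=W FR=W RL=W RR=S


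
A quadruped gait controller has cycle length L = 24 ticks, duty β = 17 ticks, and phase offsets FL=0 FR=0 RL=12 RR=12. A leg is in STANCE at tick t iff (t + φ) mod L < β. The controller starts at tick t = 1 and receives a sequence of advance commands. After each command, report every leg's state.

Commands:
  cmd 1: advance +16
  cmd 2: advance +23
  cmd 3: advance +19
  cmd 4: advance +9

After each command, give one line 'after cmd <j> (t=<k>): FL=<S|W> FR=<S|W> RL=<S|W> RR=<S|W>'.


after cmd 1 (t=17): FL=W FR=W RL=S RR=S
after cmd 2 (t=40): FL=S FR=S RL=S RR=S
after cmd 3 (t=59): FL=S FR=S RL=W RR=W
after cmd 4 (t=68): FL=W FR=W RL=S RR=S

start t=1: FL=S FR=S RL=S RR=S
cmd 1: advance +16 → t=17, phase=(17,17,5,5) → FL=W FR=W RL=S RR=S
cmd 2: advance +23 → t=40, phase=(16,16,4,4) → FL=S FR=S RL=S RR=S
cmd 3: advance +19 → t=59, phase=(11,11,23,23) → FL=S FR=S RL=W RR=W
cmd 4: advance +9 → t=68, phase=(20,20,8,8) → FL=W FR=W RL=S RR=S


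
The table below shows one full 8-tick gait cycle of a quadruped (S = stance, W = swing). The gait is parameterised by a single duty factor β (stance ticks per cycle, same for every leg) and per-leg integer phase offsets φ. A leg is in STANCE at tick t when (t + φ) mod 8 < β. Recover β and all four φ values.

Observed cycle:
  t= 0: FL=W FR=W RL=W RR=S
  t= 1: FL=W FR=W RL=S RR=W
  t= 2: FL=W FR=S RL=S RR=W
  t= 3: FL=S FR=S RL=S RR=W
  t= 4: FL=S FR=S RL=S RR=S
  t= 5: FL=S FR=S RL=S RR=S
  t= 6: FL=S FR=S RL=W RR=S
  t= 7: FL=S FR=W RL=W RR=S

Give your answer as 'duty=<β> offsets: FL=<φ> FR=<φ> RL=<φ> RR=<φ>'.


duty β = stance ticks per leg = 5
FL: stance ticks = 5; W→S at t=3 → φ=5
FR: stance ticks = 5; W→S at t=2 → φ=6
RL: stance ticks = 5; W→S at t=1 → φ=7
RR: stance ticks = 5; W→S at t=4 → φ=4

duty=5 offsets: FL=5 FR=6 RL=7 RR=4


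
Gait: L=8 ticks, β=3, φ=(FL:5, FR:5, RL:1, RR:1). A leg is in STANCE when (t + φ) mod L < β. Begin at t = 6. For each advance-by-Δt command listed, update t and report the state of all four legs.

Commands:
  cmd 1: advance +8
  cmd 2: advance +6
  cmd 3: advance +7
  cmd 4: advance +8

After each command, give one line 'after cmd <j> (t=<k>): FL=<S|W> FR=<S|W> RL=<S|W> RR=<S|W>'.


start t=6: FL=W FR=W RL=W RR=W
cmd 1: advance +8 → t=14, phase=(3,3,7,7) → FL=W FR=W RL=W RR=W
cmd 2: advance +6 → t=20, phase=(1,1,5,5) → FL=S FR=S RL=W RR=W
cmd 3: advance +7 → t=27, phase=(0,0,4,4) → FL=S FR=S RL=W RR=W
cmd 4: advance +8 → t=35, phase=(0,0,4,4) → FL=S FR=S RL=W RR=W

after cmd 1 (t=14): FL=W FR=W RL=W RR=W
after cmd 2 (t=20): FL=S FR=S RL=W RR=W
after cmd 3 (t=27): FL=S FR=S RL=W RR=W
after cmd 4 (t=35): FL=S FR=S RL=W RR=W


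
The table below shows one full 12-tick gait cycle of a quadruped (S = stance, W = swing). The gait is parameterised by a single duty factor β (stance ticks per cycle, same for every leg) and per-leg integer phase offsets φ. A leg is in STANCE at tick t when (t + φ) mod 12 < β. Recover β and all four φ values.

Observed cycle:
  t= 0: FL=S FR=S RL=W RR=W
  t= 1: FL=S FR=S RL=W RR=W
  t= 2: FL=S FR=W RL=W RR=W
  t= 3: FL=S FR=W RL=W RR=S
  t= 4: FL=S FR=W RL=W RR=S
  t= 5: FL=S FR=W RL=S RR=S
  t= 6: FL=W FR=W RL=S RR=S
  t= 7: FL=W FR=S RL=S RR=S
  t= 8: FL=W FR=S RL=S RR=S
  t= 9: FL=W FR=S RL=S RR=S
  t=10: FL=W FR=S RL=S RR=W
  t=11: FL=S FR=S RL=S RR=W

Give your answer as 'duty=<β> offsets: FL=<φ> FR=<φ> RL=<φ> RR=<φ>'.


duty=7 offsets: FL=1 FR=5 RL=7 RR=9

duty β = stance ticks per leg = 7
FL: stance ticks = 7; W→S at t=11 → φ=1
FR: stance ticks = 7; W→S at t=7 → φ=5
RL: stance ticks = 7; W→S at t=5 → φ=7
RR: stance ticks = 7; W→S at t=3 → φ=9


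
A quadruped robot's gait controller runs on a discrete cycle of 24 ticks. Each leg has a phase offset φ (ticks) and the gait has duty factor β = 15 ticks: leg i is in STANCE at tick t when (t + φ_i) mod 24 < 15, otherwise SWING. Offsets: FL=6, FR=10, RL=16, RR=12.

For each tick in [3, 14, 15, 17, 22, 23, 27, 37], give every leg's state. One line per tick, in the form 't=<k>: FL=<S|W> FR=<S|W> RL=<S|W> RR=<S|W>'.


t=3: FL=S FR=S RL=W RR=W
t=14: FL=W FR=S RL=S RR=S
t=15: FL=W FR=S RL=S RR=S
t=17: FL=W FR=S RL=S RR=S
t=22: FL=S FR=S RL=S RR=S
t=23: FL=S FR=S RL=W RR=S
t=27: FL=S FR=S RL=W RR=W
t=37: FL=W FR=W RL=S RR=S

t=3: phase=(9,13,19,15) vs β=15 → FL=S FR=S RL=W RR=W
t=14: phase=(20,0,6,2) vs β=15 → FL=W FR=S RL=S RR=S
t=15: phase=(21,1,7,3) vs β=15 → FL=W FR=S RL=S RR=S
t=17: phase=(23,3,9,5) vs β=15 → FL=W FR=S RL=S RR=S
t=22: phase=(4,8,14,10) vs β=15 → FL=S FR=S RL=S RR=S
t=23: phase=(5,9,15,11) vs β=15 → FL=S FR=S RL=W RR=S
t=27: phase=(9,13,19,15) vs β=15 → FL=S FR=S RL=W RR=W
t=37: phase=(19,23,5,1) vs β=15 → FL=W FR=W RL=S RR=S


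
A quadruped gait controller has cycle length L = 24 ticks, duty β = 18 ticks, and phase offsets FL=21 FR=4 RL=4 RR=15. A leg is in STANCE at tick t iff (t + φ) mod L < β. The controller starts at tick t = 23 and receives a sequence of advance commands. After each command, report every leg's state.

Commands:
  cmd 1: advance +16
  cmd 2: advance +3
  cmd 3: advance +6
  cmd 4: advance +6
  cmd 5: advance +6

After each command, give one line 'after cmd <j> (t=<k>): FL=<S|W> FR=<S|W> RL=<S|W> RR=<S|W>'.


after cmd 1 (t=39): FL=S FR=W RL=W RR=S
after cmd 2 (t=42): FL=S FR=W RL=W RR=S
after cmd 3 (t=48): FL=W FR=S RL=S RR=S
after cmd 4 (t=54): FL=S FR=S RL=S RR=W
after cmd 5 (t=60): FL=S FR=S RL=S RR=S

start t=23: FL=W FR=S RL=S RR=S
cmd 1: advance +16 → t=39, phase=(12,19,19,6) → FL=S FR=W RL=W RR=S
cmd 2: advance +3 → t=42, phase=(15,22,22,9) → FL=S FR=W RL=W RR=S
cmd 3: advance +6 → t=48, phase=(21,4,4,15) → FL=W FR=S RL=S RR=S
cmd 4: advance +6 → t=54, phase=(3,10,10,21) → FL=S FR=S RL=S RR=W
cmd 5: advance +6 → t=60, phase=(9,16,16,3) → FL=S FR=S RL=S RR=S


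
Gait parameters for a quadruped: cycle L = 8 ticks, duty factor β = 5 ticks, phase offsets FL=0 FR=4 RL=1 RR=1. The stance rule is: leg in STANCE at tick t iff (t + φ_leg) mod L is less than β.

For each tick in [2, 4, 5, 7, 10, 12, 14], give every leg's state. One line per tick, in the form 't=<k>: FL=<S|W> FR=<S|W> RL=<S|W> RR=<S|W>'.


t=2: FL=S FR=W RL=S RR=S
t=4: FL=S FR=S RL=W RR=W
t=5: FL=W FR=S RL=W RR=W
t=7: FL=W FR=S RL=S RR=S
t=10: FL=S FR=W RL=S RR=S
t=12: FL=S FR=S RL=W RR=W
t=14: FL=W FR=S RL=W RR=W

t=2: phase=(2,6,3,3) vs β=5 → FL=S FR=W RL=S RR=S
t=4: phase=(4,0,5,5) vs β=5 → FL=S FR=S RL=W RR=W
t=5: phase=(5,1,6,6) vs β=5 → FL=W FR=S RL=W RR=W
t=7: phase=(7,3,0,0) vs β=5 → FL=W FR=S RL=S RR=S
t=10: phase=(2,6,3,3) vs β=5 → FL=S FR=W RL=S RR=S
t=12: phase=(4,0,5,5) vs β=5 → FL=S FR=S RL=W RR=W
t=14: phase=(6,2,7,7) vs β=5 → FL=W FR=S RL=W RR=W


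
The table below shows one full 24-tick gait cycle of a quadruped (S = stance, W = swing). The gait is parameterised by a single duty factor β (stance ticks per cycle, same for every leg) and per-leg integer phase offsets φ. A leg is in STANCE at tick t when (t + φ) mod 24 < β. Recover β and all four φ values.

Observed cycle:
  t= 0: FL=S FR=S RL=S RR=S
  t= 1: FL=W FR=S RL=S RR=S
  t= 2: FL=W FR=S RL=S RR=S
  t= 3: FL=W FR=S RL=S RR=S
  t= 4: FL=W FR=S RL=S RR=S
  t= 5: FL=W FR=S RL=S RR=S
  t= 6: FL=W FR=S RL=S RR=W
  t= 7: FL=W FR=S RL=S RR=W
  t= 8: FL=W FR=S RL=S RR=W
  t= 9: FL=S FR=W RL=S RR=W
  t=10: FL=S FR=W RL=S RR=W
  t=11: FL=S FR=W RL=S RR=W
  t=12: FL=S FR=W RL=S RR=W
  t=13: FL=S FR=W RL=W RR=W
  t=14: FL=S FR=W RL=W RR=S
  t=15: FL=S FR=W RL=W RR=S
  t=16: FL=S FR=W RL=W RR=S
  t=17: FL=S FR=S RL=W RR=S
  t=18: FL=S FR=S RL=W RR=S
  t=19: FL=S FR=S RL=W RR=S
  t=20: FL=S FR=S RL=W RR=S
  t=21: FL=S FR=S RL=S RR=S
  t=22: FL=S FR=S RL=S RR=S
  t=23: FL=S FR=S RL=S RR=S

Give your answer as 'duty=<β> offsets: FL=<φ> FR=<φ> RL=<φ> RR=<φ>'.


duty=16 offsets: FL=15 FR=7 RL=3 RR=10

duty β = stance ticks per leg = 16
FL: stance ticks = 16; W→S at t=9 → φ=15
FR: stance ticks = 16; W→S at t=17 → φ=7
RL: stance ticks = 16; W→S at t=21 → φ=3
RR: stance ticks = 16; W→S at t=14 → φ=10


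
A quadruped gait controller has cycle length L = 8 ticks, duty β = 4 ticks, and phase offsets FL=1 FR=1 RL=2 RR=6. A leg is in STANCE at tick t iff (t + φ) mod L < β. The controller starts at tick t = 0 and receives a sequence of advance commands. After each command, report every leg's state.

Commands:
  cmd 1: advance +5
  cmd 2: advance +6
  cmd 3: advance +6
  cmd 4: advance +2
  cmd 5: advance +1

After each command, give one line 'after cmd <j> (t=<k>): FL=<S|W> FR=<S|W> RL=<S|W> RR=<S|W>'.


start t=0: FL=S FR=S RL=S RR=W
cmd 1: advance +5 → t=5, phase=(6,6,7,3) → FL=W FR=W RL=W RR=S
cmd 2: advance +6 → t=11, phase=(4,4,5,1) → FL=W FR=W RL=W RR=S
cmd 3: advance +6 → t=17, phase=(2,2,3,7) → FL=S FR=S RL=S RR=W
cmd 4: advance +2 → t=19, phase=(4,4,5,1) → FL=W FR=W RL=W RR=S
cmd 5: advance +1 → t=20, phase=(5,5,6,2) → FL=W FR=W RL=W RR=S

after cmd 1 (t=5): FL=W FR=W RL=W RR=S
after cmd 2 (t=11): FL=W FR=W RL=W RR=S
after cmd 3 (t=17): FL=S FR=S RL=S RR=W
after cmd 4 (t=19): FL=W FR=W RL=W RR=S
after cmd 5 (t=20): FL=W FR=W RL=W RR=S


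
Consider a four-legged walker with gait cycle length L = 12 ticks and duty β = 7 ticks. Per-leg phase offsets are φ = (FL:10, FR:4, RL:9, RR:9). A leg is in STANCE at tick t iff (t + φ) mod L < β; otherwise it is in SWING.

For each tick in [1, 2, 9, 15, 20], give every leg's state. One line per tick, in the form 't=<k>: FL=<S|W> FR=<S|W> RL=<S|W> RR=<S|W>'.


t=1: phase=(11,5,10,10) vs β=7 → FL=W FR=S RL=W RR=W
t=2: phase=(0,6,11,11) vs β=7 → FL=S FR=S RL=W RR=W
t=9: phase=(7,1,6,6) vs β=7 → FL=W FR=S RL=S RR=S
t=15: phase=(1,7,0,0) vs β=7 → FL=S FR=W RL=S RR=S
t=20: phase=(6,0,5,5) vs β=7 → FL=S FR=S RL=S RR=S

t=1: FL=W FR=S RL=W RR=W
t=2: FL=S FR=S RL=W RR=W
t=9: FL=W FR=S RL=S RR=S
t=15: FL=S FR=W RL=S RR=S
t=20: FL=S FR=S RL=S RR=S


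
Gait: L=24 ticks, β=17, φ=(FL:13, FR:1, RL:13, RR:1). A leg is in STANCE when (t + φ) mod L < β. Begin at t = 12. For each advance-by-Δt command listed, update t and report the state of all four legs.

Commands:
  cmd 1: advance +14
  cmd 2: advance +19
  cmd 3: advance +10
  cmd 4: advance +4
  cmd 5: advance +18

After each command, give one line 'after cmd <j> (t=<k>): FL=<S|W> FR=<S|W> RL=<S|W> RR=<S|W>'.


start t=12: FL=S FR=S RL=S RR=S
cmd 1: advance +14 → t=26, phase=(15,3,15,3) → FL=S FR=S RL=S RR=S
cmd 2: advance +19 → t=45, phase=(10,22,10,22) → FL=S FR=W RL=S RR=W
cmd 3: advance +10 → t=55, phase=(20,8,20,8) → FL=W FR=S RL=W RR=S
cmd 4: advance +4 → t=59, phase=(0,12,0,12) → FL=S FR=S RL=S RR=S
cmd 5: advance +18 → t=77, phase=(18,6,18,6) → FL=W FR=S RL=W RR=S

after cmd 1 (t=26): FL=S FR=S RL=S RR=S
after cmd 2 (t=45): FL=S FR=W RL=S RR=W
after cmd 3 (t=55): FL=W FR=S RL=W RR=S
after cmd 4 (t=59): FL=S FR=S RL=S RR=S
after cmd 5 (t=77): FL=W FR=S RL=W RR=S


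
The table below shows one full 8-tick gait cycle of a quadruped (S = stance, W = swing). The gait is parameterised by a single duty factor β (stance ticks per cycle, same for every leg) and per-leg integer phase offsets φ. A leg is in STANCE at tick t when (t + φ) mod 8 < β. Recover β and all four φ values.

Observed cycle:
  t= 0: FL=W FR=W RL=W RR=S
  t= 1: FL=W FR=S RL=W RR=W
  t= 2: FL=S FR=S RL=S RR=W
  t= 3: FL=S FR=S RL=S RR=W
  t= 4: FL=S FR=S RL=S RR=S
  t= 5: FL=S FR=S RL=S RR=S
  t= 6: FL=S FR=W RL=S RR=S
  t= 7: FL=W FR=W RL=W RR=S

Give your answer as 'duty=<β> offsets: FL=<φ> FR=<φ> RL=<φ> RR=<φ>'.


duty=5 offsets: FL=6 FR=7 RL=6 RR=4

duty β = stance ticks per leg = 5
FL: stance ticks = 5; W→S at t=2 → φ=6
FR: stance ticks = 5; W→S at t=1 → φ=7
RL: stance ticks = 5; W→S at t=2 → φ=6
RR: stance ticks = 5; W→S at t=4 → φ=4


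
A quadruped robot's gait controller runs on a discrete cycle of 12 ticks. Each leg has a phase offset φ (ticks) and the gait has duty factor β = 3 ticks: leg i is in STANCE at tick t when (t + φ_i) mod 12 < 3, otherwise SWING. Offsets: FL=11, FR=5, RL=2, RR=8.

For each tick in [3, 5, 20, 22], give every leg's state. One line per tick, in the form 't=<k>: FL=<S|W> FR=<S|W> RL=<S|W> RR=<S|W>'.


t=3: phase=(2,8,5,11) vs β=3 → FL=S FR=W RL=W RR=W
t=5: phase=(4,10,7,1) vs β=3 → FL=W FR=W RL=W RR=S
t=20: phase=(7,1,10,4) vs β=3 → FL=W FR=S RL=W RR=W
t=22: phase=(9,3,0,6) vs β=3 → FL=W FR=W RL=S RR=W

t=3: FL=S FR=W RL=W RR=W
t=5: FL=W FR=W RL=W RR=S
t=20: FL=W FR=S RL=W RR=W
t=22: FL=W FR=W RL=S RR=W


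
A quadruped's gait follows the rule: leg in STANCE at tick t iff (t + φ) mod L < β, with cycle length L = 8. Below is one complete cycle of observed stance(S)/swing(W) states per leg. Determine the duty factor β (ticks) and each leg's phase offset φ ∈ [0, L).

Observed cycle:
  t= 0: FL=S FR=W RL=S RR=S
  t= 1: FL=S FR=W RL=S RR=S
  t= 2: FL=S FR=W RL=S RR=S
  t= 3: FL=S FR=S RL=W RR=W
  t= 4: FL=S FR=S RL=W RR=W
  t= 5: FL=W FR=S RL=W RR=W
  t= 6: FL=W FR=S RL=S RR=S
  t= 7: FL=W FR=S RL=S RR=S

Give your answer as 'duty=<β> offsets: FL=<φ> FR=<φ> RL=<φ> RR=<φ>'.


duty=5 offsets: FL=0 FR=5 RL=2 RR=2

duty β = stance ticks per leg = 5
FL: stance ticks = 5; W→S at t=0 → φ=0
FR: stance ticks = 5; W→S at t=3 → φ=5
RL: stance ticks = 5; W→S at t=6 → φ=2
RR: stance ticks = 5; W→S at t=6 → φ=2


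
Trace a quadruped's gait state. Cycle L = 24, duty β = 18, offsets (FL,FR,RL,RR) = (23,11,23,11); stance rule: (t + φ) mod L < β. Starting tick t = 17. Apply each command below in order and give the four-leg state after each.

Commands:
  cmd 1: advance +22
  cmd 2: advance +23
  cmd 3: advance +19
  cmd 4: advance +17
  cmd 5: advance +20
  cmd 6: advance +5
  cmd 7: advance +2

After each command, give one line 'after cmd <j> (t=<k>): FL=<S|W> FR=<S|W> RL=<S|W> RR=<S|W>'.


after cmd 1 (t=39): FL=S FR=S RL=S RR=S
after cmd 2 (t=62): FL=S FR=S RL=S RR=S
after cmd 3 (t=81): FL=S FR=W RL=S RR=W
after cmd 4 (t=98): FL=S FR=S RL=S RR=S
after cmd 5 (t=118): FL=W FR=S RL=W RR=S
after cmd 6 (t=123): FL=S FR=S RL=S RR=S
after cmd 7 (t=125): FL=S FR=S RL=S RR=S

start t=17: FL=S FR=S RL=S RR=S
cmd 1: advance +22 → t=39, phase=(14,2,14,2) → FL=S FR=S RL=S RR=S
cmd 2: advance +23 → t=62, phase=(13,1,13,1) → FL=S FR=S RL=S RR=S
cmd 3: advance +19 → t=81, phase=(8,20,8,20) → FL=S FR=W RL=S RR=W
cmd 4: advance +17 → t=98, phase=(1,13,1,13) → FL=S FR=S RL=S RR=S
cmd 5: advance +20 → t=118, phase=(21,9,21,9) → FL=W FR=S RL=W RR=S
cmd 6: advance +5 → t=123, phase=(2,14,2,14) → FL=S FR=S RL=S RR=S
cmd 7: advance +2 → t=125, phase=(4,16,4,16) → FL=S FR=S RL=S RR=S


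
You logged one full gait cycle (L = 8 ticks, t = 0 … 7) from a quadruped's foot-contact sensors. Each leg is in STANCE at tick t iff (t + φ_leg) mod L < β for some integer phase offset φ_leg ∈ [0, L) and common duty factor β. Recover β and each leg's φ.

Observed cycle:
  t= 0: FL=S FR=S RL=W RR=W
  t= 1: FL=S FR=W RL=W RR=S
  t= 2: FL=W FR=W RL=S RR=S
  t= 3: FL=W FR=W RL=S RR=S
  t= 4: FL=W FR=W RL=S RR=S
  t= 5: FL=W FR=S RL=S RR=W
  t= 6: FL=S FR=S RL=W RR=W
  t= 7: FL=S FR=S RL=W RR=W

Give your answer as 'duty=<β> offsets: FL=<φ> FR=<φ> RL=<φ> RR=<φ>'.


duty β = stance ticks per leg = 4
FL: stance ticks = 4; W→S at t=6 → φ=2
FR: stance ticks = 4; W→S at t=5 → φ=3
RL: stance ticks = 4; W→S at t=2 → φ=6
RR: stance ticks = 4; W→S at t=1 → φ=7

duty=4 offsets: FL=2 FR=3 RL=6 RR=7


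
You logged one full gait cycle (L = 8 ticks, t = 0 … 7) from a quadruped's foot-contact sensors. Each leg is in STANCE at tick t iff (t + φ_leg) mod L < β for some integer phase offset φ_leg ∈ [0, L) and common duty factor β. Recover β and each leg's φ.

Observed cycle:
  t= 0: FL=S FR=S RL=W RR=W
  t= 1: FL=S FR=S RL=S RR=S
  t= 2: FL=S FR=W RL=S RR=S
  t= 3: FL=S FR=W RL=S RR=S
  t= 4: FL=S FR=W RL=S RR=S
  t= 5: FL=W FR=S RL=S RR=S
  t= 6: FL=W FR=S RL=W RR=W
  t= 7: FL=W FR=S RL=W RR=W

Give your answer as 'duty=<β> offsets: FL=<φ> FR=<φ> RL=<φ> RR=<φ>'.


duty=5 offsets: FL=0 FR=3 RL=7 RR=7

duty β = stance ticks per leg = 5
FL: stance ticks = 5; W→S at t=0 → φ=0
FR: stance ticks = 5; W→S at t=5 → φ=3
RL: stance ticks = 5; W→S at t=1 → φ=7
RR: stance ticks = 5; W→S at t=1 → φ=7


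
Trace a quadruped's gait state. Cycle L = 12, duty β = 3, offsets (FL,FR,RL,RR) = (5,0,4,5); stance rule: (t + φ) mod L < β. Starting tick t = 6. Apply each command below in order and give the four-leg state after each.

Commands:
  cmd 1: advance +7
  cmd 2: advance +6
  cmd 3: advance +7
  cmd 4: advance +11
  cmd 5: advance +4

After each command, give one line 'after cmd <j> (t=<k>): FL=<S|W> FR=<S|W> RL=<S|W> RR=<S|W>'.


after cmd 1 (t=13): FL=W FR=S RL=W RR=W
after cmd 2 (t=19): FL=S FR=W RL=W RR=S
after cmd 3 (t=26): FL=W FR=S RL=W RR=W
after cmd 4 (t=37): FL=W FR=S RL=W RR=W
after cmd 5 (t=41): FL=W FR=W RL=W RR=W

start t=6: FL=W FR=W RL=W RR=W
cmd 1: advance +7 → t=13, phase=(6,1,5,6) → FL=W FR=S RL=W RR=W
cmd 2: advance +6 → t=19, phase=(0,7,11,0) → FL=S FR=W RL=W RR=S
cmd 3: advance +7 → t=26, phase=(7,2,6,7) → FL=W FR=S RL=W RR=W
cmd 4: advance +11 → t=37, phase=(6,1,5,6) → FL=W FR=S RL=W RR=W
cmd 5: advance +4 → t=41, phase=(10,5,9,10) → FL=W FR=W RL=W RR=W


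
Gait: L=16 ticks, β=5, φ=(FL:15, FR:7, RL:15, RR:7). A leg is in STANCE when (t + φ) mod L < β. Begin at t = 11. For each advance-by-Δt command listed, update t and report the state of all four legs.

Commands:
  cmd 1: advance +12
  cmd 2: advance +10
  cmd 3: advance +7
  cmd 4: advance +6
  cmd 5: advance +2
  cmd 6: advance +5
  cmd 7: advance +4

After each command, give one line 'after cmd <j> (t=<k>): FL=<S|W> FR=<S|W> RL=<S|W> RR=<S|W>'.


after cmd 1 (t=23): FL=W FR=W RL=W RR=W
after cmd 2 (t=33): FL=S FR=W RL=S RR=W
after cmd 3 (t=40): FL=W FR=W RL=W RR=W
after cmd 4 (t=46): FL=W FR=W RL=W RR=W
after cmd 5 (t=48): FL=W FR=W RL=W RR=W
after cmd 6 (t=53): FL=S FR=W RL=S RR=W
after cmd 7 (t=57): FL=W FR=S RL=W RR=S

start t=11: FL=W FR=S RL=W RR=S
cmd 1: advance +12 → t=23, phase=(6,14,6,14) → FL=W FR=W RL=W RR=W
cmd 2: advance +10 → t=33, phase=(0,8,0,8) → FL=S FR=W RL=S RR=W
cmd 3: advance +7 → t=40, phase=(7,15,7,15) → FL=W FR=W RL=W RR=W
cmd 4: advance +6 → t=46, phase=(13,5,13,5) → FL=W FR=W RL=W RR=W
cmd 5: advance +2 → t=48, phase=(15,7,15,7) → FL=W FR=W RL=W RR=W
cmd 6: advance +5 → t=53, phase=(4,12,4,12) → FL=S FR=W RL=S RR=W
cmd 7: advance +4 → t=57, phase=(8,0,8,0) → FL=W FR=S RL=W RR=S


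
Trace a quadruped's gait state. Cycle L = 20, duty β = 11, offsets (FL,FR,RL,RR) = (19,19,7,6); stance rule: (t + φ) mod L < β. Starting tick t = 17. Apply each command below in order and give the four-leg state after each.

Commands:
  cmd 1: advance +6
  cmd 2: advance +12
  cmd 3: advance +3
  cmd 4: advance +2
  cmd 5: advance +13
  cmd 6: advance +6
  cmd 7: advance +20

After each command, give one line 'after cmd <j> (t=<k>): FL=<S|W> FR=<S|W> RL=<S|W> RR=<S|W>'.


start t=17: FL=W FR=W RL=S RR=S
cmd 1: advance +6 → t=23, phase=(2,2,10,9) → FL=S FR=S RL=S RR=S
cmd 2: advance +12 → t=35, phase=(14,14,2,1) → FL=W FR=W RL=S RR=S
cmd 3: advance +3 → t=38, phase=(17,17,5,4) → FL=W FR=W RL=S RR=S
cmd 4: advance +2 → t=40, phase=(19,19,7,6) → FL=W FR=W RL=S RR=S
cmd 5: advance +13 → t=53, phase=(12,12,0,19) → FL=W FR=W RL=S RR=W
cmd 6: advance +6 → t=59, phase=(18,18,6,5) → FL=W FR=W RL=S RR=S
cmd 7: advance +20 → t=79, phase=(18,18,6,5) → FL=W FR=W RL=S RR=S

after cmd 1 (t=23): FL=S FR=S RL=S RR=S
after cmd 2 (t=35): FL=W FR=W RL=S RR=S
after cmd 3 (t=38): FL=W FR=W RL=S RR=S
after cmd 4 (t=40): FL=W FR=W RL=S RR=S
after cmd 5 (t=53): FL=W FR=W RL=S RR=W
after cmd 6 (t=59): FL=W FR=W RL=S RR=S
after cmd 7 (t=79): FL=W FR=W RL=S RR=S


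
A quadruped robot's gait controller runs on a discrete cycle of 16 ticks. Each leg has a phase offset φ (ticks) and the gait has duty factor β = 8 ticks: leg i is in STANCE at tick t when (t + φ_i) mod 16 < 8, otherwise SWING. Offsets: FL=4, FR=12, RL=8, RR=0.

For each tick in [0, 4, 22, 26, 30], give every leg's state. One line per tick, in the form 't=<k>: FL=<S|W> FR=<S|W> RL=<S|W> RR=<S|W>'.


t=0: FL=S FR=W RL=W RR=S
t=4: FL=W FR=S RL=W RR=S
t=22: FL=W FR=S RL=W RR=S
t=26: FL=W FR=S RL=S RR=W
t=30: FL=S FR=W RL=S RR=W

t=0: phase=(4,12,8,0) vs β=8 → FL=S FR=W RL=W RR=S
t=4: phase=(8,0,12,4) vs β=8 → FL=W FR=S RL=W RR=S
t=22: phase=(10,2,14,6) vs β=8 → FL=W FR=S RL=W RR=S
t=26: phase=(14,6,2,10) vs β=8 → FL=W FR=S RL=S RR=W
t=30: phase=(2,10,6,14) vs β=8 → FL=S FR=W RL=S RR=W


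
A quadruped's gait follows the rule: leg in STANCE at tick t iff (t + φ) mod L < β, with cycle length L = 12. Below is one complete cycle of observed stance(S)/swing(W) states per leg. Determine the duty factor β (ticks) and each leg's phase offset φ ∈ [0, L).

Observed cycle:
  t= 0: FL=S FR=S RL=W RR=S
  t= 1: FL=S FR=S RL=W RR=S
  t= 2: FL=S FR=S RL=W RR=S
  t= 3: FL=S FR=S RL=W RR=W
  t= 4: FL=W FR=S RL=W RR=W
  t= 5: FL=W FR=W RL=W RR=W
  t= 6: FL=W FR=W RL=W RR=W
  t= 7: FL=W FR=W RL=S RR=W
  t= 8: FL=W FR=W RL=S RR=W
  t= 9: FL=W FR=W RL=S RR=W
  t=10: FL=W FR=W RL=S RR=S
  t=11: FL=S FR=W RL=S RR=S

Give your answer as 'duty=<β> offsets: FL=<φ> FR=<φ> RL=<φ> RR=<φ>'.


duty β = stance ticks per leg = 5
FL: stance ticks = 5; W→S at t=11 → φ=1
FR: stance ticks = 5; W→S at t=0 → φ=0
RL: stance ticks = 5; W→S at t=7 → φ=5
RR: stance ticks = 5; W→S at t=10 → φ=2

duty=5 offsets: FL=1 FR=0 RL=5 RR=2


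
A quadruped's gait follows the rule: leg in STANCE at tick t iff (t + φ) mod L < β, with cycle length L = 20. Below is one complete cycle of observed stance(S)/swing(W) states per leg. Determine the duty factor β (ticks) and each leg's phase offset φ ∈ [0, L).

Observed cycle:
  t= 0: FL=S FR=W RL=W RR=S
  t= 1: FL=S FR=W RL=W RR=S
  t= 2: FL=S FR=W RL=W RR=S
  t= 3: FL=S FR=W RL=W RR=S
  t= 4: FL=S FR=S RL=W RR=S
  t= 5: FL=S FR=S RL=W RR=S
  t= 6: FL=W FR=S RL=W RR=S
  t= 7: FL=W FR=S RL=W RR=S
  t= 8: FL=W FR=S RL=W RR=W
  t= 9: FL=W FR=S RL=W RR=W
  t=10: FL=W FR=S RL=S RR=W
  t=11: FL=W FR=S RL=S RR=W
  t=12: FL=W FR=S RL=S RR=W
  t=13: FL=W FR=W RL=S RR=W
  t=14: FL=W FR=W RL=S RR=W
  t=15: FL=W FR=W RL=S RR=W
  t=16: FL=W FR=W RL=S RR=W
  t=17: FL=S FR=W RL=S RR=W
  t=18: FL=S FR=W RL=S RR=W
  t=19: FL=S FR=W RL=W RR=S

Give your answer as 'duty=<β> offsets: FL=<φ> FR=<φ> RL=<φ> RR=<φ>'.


duty β = stance ticks per leg = 9
FL: stance ticks = 9; W→S at t=17 → φ=3
FR: stance ticks = 9; W→S at t=4 → φ=16
RL: stance ticks = 9; W→S at t=10 → φ=10
RR: stance ticks = 9; W→S at t=19 → φ=1

duty=9 offsets: FL=3 FR=16 RL=10 RR=1


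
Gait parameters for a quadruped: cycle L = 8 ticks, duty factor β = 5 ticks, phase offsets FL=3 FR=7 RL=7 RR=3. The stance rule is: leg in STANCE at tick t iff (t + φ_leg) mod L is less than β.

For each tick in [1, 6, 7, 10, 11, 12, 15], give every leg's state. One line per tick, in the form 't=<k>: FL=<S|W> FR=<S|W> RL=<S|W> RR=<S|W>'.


t=1: FL=S FR=S RL=S RR=S
t=6: FL=S FR=W RL=W RR=S
t=7: FL=S FR=W RL=W RR=S
t=10: FL=W FR=S RL=S RR=W
t=11: FL=W FR=S RL=S RR=W
t=12: FL=W FR=S RL=S RR=W
t=15: FL=S FR=W RL=W RR=S

t=1: phase=(4,0,0,4) vs β=5 → FL=S FR=S RL=S RR=S
t=6: phase=(1,5,5,1) vs β=5 → FL=S FR=W RL=W RR=S
t=7: phase=(2,6,6,2) vs β=5 → FL=S FR=W RL=W RR=S
t=10: phase=(5,1,1,5) vs β=5 → FL=W FR=S RL=S RR=W
t=11: phase=(6,2,2,6) vs β=5 → FL=W FR=S RL=S RR=W
t=12: phase=(7,3,3,7) vs β=5 → FL=W FR=S RL=S RR=W
t=15: phase=(2,6,6,2) vs β=5 → FL=S FR=W RL=W RR=S


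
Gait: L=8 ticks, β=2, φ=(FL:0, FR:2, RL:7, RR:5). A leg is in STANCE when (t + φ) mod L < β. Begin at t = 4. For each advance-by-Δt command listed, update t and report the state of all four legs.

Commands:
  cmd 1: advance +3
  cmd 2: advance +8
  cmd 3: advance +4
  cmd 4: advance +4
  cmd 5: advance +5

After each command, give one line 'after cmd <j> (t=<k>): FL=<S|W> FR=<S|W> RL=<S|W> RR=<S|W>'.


start t=4: FL=W FR=W RL=W RR=S
cmd 1: advance +3 → t=7, phase=(7,1,6,4) → FL=W FR=S RL=W RR=W
cmd 2: advance +8 → t=15, phase=(7,1,6,4) → FL=W FR=S RL=W RR=W
cmd 3: advance +4 → t=19, phase=(3,5,2,0) → FL=W FR=W RL=W RR=S
cmd 4: advance +4 → t=23, phase=(7,1,6,4) → FL=W FR=S RL=W RR=W
cmd 5: advance +5 → t=28, phase=(4,6,3,1) → FL=W FR=W RL=W RR=S

after cmd 1 (t=7): FL=W FR=S RL=W RR=W
after cmd 2 (t=15): FL=W FR=S RL=W RR=W
after cmd 3 (t=19): FL=W FR=W RL=W RR=S
after cmd 4 (t=23): FL=W FR=S RL=W RR=W
after cmd 5 (t=28): FL=W FR=W RL=W RR=S


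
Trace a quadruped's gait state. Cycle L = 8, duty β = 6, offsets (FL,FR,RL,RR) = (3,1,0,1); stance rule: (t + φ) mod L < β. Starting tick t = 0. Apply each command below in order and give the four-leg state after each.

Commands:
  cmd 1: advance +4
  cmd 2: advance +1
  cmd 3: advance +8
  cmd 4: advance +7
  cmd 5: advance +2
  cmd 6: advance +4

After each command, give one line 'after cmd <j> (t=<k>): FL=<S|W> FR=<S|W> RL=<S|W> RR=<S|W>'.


after cmd 1 (t=4): FL=W FR=S RL=S RR=S
after cmd 2 (t=5): FL=S FR=W RL=S RR=W
after cmd 3 (t=13): FL=S FR=W RL=S RR=W
after cmd 4 (t=20): FL=W FR=S RL=S RR=S
after cmd 5 (t=22): FL=S FR=W RL=W RR=W
after cmd 6 (t=26): FL=S FR=S RL=S RR=S

start t=0: FL=S FR=S RL=S RR=S
cmd 1: advance +4 → t=4, phase=(7,5,4,5) → FL=W FR=S RL=S RR=S
cmd 2: advance +1 → t=5, phase=(0,6,5,6) → FL=S FR=W RL=S RR=W
cmd 3: advance +8 → t=13, phase=(0,6,5,6) → FL=S FR=W RL=S RR=W
cmd 4: advance +7 → t=20, phase=(7,5,4,5) → FL=W FR=S RL=S RR=S
cmd 5: advance +2 → t=22, phase=(1,7,6,7) → FL=S FR=W RL=W RR=W
cmd 6: advance +4 → t=26, phase=(5,3,2,3) → FL=S FR=S RL=S RR=S


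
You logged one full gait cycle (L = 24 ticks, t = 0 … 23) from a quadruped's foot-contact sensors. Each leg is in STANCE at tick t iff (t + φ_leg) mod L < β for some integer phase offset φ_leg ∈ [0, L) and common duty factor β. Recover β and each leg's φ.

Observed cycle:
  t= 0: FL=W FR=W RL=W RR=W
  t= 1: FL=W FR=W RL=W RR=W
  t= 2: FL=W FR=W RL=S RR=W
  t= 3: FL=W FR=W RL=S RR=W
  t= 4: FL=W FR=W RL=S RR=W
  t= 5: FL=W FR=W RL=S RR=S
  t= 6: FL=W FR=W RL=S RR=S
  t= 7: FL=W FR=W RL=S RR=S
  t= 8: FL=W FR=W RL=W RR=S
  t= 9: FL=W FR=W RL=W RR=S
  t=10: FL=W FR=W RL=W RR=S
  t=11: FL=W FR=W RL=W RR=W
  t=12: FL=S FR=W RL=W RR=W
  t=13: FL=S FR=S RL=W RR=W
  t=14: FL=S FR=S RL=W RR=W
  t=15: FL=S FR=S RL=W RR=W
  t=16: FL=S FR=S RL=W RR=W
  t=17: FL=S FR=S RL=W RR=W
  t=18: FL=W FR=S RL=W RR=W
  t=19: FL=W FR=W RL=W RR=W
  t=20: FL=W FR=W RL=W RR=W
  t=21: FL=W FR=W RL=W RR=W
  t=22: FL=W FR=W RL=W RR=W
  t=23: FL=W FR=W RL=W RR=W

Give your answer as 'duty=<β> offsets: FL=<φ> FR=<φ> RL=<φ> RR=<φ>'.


duty β = stance ticks per leg = 6
FL: stance ticks = 6; W→S at t=12 → φ=12
FR: stance ticks = 6; W→S at t=13 → φ=11
RL: stance ticks = 6; W→S at t=2 → φ=22
RR: stance ticks = 6; W→S at t=5 → φ=19

duty=6 offsets: FL=12 FR=11 RL=22 RR=19


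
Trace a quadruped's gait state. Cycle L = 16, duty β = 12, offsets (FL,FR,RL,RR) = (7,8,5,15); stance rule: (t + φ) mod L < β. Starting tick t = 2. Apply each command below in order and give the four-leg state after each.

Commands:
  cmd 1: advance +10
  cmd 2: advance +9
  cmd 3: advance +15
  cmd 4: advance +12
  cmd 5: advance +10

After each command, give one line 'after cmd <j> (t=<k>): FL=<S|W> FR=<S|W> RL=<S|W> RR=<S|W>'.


start t=2: FL=S FR=S RL=S RR=S
cmd 1: advance +10 → t=12, phase=(3,4,1,11) → FL=S FR=S RL=S RR=S
cmd 2: advance +9 → t=21, phase=(12,13,10,4) → FL=W FR=W RL=S RR=S
cmd 3: advance +15 → t=36, phase=(11,12,9,3) → FL=S FR=W RL=S RR=S
cmd 4: advance +12 → t=48, phase=(7,8,5,15) → FL=S FR=S RL=S RR=W
cmd 5: advance +10 → t=58, phase=(1,2,15,9) → FL=S FR=S RL=W RR=S

after cmd 1 (t=12): FL=S FR=S RL=S RR=S
after cmd 2 (t=21): FL=W FR=W RL=S RR=S
after cmd 3 (t=36): FL=S FR=W RL=S RR=S
after cmd 4 (t=48): FL=S FR=S RL=S RR=W
after cmd 5 (t=58): FL=S FR=S RL=W RR=S


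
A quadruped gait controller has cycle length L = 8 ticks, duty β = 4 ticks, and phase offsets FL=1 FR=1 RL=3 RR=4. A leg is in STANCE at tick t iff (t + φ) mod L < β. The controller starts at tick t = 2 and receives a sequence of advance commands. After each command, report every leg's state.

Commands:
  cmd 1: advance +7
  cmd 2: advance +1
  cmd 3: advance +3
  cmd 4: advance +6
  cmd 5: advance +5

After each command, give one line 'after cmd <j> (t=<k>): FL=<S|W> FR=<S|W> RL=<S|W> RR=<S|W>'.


start t=2: FL=S FR=S RL=W RR=W
cmd 1: advance +7 → t=9, phase=(2,2,4,5) → FL=S FR=S RL=W RR=W
cmd 2: advance +1 → t=10, phase=(3,3,5,6) → FL=S FR=S RL=W RR=W
cmd 3: advance +3 → t=13, phase=(6,6,0,1) → FL=W FR=W RL=S RR=S
cmd 4: advance +6 → t=19, phase=(4,4,6,7) → FL=W FR=W RL=W RR=W
cmd 5: advance +5 → t=24, phase=(1,1,3,4) → FL=S FR=S RL=S RR=W

after cmd 1 (t=9): FL=S FR=S RL=W RR=W
after cmd 2 (t=10): FL=S FR=S RL=W RR=W
after cmd 3 (t=13): FL=W FR=W RL=S RR=S
after cmd 4 (t=19): FL=W FR=W RL=W RR=W
after cmd 5 (t=24): FL=S FR=S RL=S RR=W


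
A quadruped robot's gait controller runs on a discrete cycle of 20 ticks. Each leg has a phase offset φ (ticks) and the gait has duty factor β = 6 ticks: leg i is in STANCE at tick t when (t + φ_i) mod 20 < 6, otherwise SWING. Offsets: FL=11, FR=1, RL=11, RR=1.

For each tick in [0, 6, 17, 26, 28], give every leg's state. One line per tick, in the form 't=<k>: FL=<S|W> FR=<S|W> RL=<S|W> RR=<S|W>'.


t=0: FL=W FR=S RL=W RR=S
t=6: FL=W FR=W RL=W RR=W
t=17: FL=W FR=W RL=W RR=W
t=26: FL=W FR=W RL=W RR=W
t=28: FL=W FR=W RL=W RR=W

t=0: phase=(11,1,11,1) vs β=6 → FL=W FR=S RL=W RR=S
t=6: phase=(17,7,17,7) vs β=6 → FL=W FR=W RL=W RR=W
t=17: phase=(8,18,8,18) vs β=6 → FL=W FR=W RL=W RR=W
t=26: phase=(17,7,17,7) vs β=6 → FL=W FR=W RL=W RR=W
t=28: phase=(19,9,19,9) vs β=6 → FL=W FR=W RL=W RR=W


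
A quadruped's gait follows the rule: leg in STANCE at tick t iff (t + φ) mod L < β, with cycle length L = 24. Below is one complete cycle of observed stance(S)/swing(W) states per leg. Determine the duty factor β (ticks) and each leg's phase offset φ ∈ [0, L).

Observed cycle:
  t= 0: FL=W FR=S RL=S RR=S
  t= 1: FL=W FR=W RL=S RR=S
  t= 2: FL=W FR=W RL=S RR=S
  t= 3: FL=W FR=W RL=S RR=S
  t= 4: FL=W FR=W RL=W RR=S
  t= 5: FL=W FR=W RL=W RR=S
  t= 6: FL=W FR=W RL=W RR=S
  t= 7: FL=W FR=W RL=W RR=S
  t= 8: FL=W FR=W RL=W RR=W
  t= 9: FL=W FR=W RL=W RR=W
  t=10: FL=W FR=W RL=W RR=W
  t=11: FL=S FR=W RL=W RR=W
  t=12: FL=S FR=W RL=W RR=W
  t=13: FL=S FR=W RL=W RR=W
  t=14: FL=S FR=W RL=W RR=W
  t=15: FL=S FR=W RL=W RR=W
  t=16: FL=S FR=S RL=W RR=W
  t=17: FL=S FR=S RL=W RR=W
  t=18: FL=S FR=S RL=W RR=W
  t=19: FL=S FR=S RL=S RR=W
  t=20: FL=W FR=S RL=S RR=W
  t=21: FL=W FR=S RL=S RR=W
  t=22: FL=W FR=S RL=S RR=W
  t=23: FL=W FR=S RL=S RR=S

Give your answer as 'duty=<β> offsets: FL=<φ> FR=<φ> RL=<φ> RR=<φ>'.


duty=9 offsets: FL=13 FR=8 RL=5 RR=1

duty β = stance ticks per leg = 9
FL: stance ticks = 9; W→S at t=11 → φ=13
FR: stance ticks = 9; W→S at t=16 → φ=8
RL: stance ticks = 9; W→S at t=19 → φ=5
RR: stance ticks = 9; W→S at t=23 → φ=1


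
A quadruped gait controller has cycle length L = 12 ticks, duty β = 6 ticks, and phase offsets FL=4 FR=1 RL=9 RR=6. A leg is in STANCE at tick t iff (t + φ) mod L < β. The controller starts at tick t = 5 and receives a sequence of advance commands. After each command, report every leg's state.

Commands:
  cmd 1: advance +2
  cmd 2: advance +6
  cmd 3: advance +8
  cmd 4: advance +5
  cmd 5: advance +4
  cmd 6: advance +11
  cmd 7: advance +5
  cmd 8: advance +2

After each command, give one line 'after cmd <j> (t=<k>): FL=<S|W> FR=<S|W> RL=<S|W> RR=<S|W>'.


after cmd 1 (t=7): FL=W FR=W RL=S RR=S
after cmd 2 (t=13): FL=S FR=S RL=W RR=W
after cmd 3 (t=21): FL=S FR=W RL=W RR=S
after cmd 4 (t=26): FL=W FR=S RL=W RR=W
after cmd 5 (t=30): FL=W FR=W RL=S RR=S
after cmd 6 (t=41): FL=W FR=W RL=S RR=W
after cmd 7 (t=46): FL=S FR=W RL=W RR=S
after cmd 8 (t=48): FL=S FR=S RL=W RR=W

start t=5: FL=W FR=W RL=S RR=W
cmd 1: advance +2 → t=7, phase=(11,8,4,1) → FL=W FR=W RL=S RR=S
cmd 2: advance +6 → t=13, phase=(5,2,10,7) → FL=S FR=S RL=W RR=W
cmd 3: advance +8 → t=21, phase=(1,10,6,3) → FL=S FR=W RL=W RR=S
cmd 4: advance +5 → t=26, phase=(6,3,11,8) → FL=W FR=S RL=W RR=W
cmd 5: advance +4 → t=30, phase=(10,7,3,0) → FL=W FR=W RL=S RR=S
cmd 6: advance +11 → t=41, phase=(9,6,2,11) → FL=W FR=W RL=S RR=W
cmd 7: advance +5 → t=46, phase=(2,11,7,4) → FL=S FR=W RL=W RR=S
cmd 8: advance +2 → t=48, phase=(4,1,9,6) → FL=S FR=S RL=W RR=W


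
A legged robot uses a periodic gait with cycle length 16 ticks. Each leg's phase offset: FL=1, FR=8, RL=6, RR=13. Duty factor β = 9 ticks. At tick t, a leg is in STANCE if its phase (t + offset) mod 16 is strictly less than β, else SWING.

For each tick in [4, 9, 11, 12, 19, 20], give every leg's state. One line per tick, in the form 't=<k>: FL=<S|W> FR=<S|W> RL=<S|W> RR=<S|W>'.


t=4: phase=(5,12,10,1) vs β=9 → FL=S FR=W RL=W RR=S
t=9: phase=(10,1,15,6) vs β=9 → FL=W FR=S RL=W RR=S
t=11: phase=(12,3,1,8) vs β=9 → FL=W FR=S RL=S RR=S
t=12: phase=(13,4,2,9) vs β=9 → FL=W FR=S RL=S RR=W
t=19: phase=(4,11,9,0) vs β=9 → FL=S FR=W RL=W RR=S
t=20: phase=(5,12,10,1) vs β=9 → FL=S FR=W RL=W RR=S

t=4: FL=S FR=W RL=W RR=S
t=9: FL=W FR=S RL=W RR=S
t=11: FL=W FR=S RL=S RR=S
t=12: FL=W FR=S RL=S RR=W
t=19: FL=S FR=W RL=W RR=S
t=20: FL=S FR=W RL=W RR=S


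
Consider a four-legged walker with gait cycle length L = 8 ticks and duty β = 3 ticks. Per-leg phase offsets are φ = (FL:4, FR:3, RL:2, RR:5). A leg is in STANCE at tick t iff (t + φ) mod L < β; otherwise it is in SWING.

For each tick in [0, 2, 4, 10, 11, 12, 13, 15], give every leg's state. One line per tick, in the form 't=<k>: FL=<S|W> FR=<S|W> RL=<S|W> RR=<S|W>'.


t=0: phase=(4,3,2,5) vs β=3 → FL=W FR=W RL=S RR=W
t=2: phase=(6,5,4,7) vs β=3 → FL=W FR=W RL=W RR=W
t=4: phase=(0,7,6,1) vs β=3 → FL=S FR=W RL=W RR=S
t=10: phase=(6,5,4,7) vs β=3 → FL=W FR=W RL=W RR=W
t=11: phase=(7,6,5,0) vs β=3 → FL=W FR=W RL=W RR=S
t=12: phase=(0,7,6,1) vs β=3 → FL=S FR=W RL=W RR=S
t=13: phase=(1,0,7,2) vs β=3 → FL=S FR=S RL=W RR=S
t=15: phase=(3,2,1,4) vs β=3 → FL=W FR=S RL=S RR=W

t=0: FL=W FR=W RL=S RR=W
t=2: FL=W FR=W RL=W RR=W
t=4: FL=S FR=W RL=W RR=S
t=10: FL=W FR=W RL=W RR=W
t=11: FL=W FR=W RL=W RR=S
t=12: FL=S FR=W RL=W RR=S
t=13: FL=S FR=S RL=W RR=S
t=15: FL=W FR=S RL=S RR=W
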